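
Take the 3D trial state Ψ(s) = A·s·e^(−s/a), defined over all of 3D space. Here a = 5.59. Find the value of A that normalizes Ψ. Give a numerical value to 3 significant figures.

A ≈ 0.00441

The normalization condition is ∫|Ψ|² 4πs² ds = 1 from 0 to ∞.
With ∫₀^∞ s^4 e^(−αs) ds = 4!/α^5, ∫|Ψ|² 4πs² ds = A²·(3·π·a^5).
Setting this equal to 1 gives A² = 1/(3·π·a^5).
Substituting a = 5.59 gives A² = 0.00001944, so A = 0.004409.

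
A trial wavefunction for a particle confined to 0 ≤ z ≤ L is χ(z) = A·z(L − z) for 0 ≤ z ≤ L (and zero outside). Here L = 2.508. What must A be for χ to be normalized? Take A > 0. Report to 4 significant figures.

The normalization condition is ∫|χ|² dz = 1 from 0 to L.
Expanding the polynomial and integrating term by term, carrying out the integral gives A² · L^5/30.
Substituting L = 2.508 gives A² = 0.30233, so A = 0.54985.

A ≈ 0.5498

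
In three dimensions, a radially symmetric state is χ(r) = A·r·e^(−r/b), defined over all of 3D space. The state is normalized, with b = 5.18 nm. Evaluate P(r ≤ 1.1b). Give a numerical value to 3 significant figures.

P ≈ 0.0725

Integrate the radial probability density 4πr²|χ|² over r ≤ 1.1b.
Normalization gives A² = 1/(3·π·b^5).
Substituting u = r/b, A², 4π and the length scale all cancel in the ratio: P = ∫_{0}^{1.1} u^4·e^(-2·u) du / ∫_{0}^{∞} u^4·e^(-2·u) du.
An antiderivative of u^4·e^(-2·u) is -(u^4/2 + u^3 + 3·u^2/2 + 3·u/2 + 3/4)·e^(-2·u); evaluating from 0 to 1.1 gives ≈ 0.054372, while the full integral is 3/4.
This evaluates to P = 0.07250.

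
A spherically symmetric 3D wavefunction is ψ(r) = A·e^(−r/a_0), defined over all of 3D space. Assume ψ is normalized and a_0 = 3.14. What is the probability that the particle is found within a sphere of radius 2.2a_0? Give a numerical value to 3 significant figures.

P ≈ 0.815

P = ∫ |ψ|² 4πr² dr over r ≤ 2.2a_0.
A² is fixed by ∫₀^∞ 4πr²|ψ|² dr = 1, i.e. A² = (π·a_0^3)^(−1).
In terms of u = r/a_0 (A², 4π and the length scale all cancel between numerator and denominator), P = [∫_{0}^{2.2} u^2·e^(-2·u) du] / [∫_{0}^{∞} u^2·e^(-2·u) du].
An antiderivative of u^2·e^(-2·u) is -(2·u^2 + 2·u + 1)·e^(-2·u)/4; evaluating from 0 to 2.2 gives 1/4 - 377·e^(-22/5)/100, while the full integral is 1/4.
Taking the ratio yields P = 0.8149.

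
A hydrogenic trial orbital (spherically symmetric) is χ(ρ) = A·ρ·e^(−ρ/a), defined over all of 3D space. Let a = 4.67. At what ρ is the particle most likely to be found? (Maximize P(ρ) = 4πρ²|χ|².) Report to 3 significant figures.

ρ ≈ 9.34

The maximum of P(ρ) = 4πρ²|χ|² occurs where its derivative vanishes.
Solving yields ρ = 2·a.
With a = 4.67, the most probable radial distance is 9.340.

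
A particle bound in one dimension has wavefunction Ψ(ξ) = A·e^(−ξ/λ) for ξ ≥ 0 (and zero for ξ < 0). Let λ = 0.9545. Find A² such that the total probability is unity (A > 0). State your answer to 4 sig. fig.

A^2 ≈ 2.095

We need A² ∫|f|² dξ = 1, taking the integral from 0 to ∞.
With Ψ = A·e^(−ξ/λ), the integral evaluates to A²·[λ/2].
With λ = 0.9545: A² = 2.0953 and A = 1.4475.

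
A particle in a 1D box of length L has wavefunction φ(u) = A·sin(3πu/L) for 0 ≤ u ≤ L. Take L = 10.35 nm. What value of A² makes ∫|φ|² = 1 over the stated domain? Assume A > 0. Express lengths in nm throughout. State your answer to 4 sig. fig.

A^2 ≈ 0.1932 nm^(-1)

We need A² ∫|f|² du = 1, taking the integral from 0 to L.
With ∫₀^L sin²(nπu/L) du = L/2, carrying out the integral gives A² · L/2.
Hence A² = 1/[L/2].
Substituting L = 10.35 gives A² = 0.19324, so A = 0.43959.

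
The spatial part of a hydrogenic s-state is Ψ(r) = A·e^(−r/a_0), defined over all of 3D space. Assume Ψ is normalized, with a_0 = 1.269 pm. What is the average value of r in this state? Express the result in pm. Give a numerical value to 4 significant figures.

⟨r⟩ ≈ 1.904 pm

By definition ⟨r⟩ = ∫ r |Ψ(r)|² 4πr² dr.
Using ∫₀^∞ rⁿ e^(−αr) dr = n!/αⁿ⁺¹, since the A² factors cancel between numerator and denominator, ⟨r⟩ = 3·a_0/2.
With a_0 = 1.269, ⟨r⟩ = 1.9035.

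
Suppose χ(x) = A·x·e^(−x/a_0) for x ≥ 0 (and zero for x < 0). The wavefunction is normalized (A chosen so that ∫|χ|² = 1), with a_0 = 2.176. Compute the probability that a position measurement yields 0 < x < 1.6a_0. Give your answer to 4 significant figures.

P = ∫_{0}^{1.6a_0} |χ(x)|² dx.
Since A² = 1/(a_0^3/4), this is the region integral divided by the full normalization integral.
Substituting u = x/a_0, A² and the length scale cancel in the ratio: P = ∫_{0}^{1.6} u^2·e^(-2·u) du / ∫_{0}^{∞} u^2·e^(-2·u) du.
An antiderivative of u^2·e^(-2·u) is -(2·u^2 + 2·u + 1)·e^(-2·u)/4; evaluating from 0 to 1.6 gives 1/4 - 233·e^(-16/5)/100, while the full integral is 1/4.
This works out to P = 0.62010.

P ≈ 0.6201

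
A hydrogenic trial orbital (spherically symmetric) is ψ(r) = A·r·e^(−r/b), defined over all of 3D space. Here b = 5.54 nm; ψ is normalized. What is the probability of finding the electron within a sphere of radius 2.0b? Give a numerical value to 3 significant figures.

P = ∫ |ψ|² 4πr² dr over r ≤ 2.0b.
The full normalization integral is A²·[3·π·b^5] = 1, fixing A².
Let u = r/b; then A², 4π and the length scale all cancel, so P = ∫_{0}^{2.0} u^4·e^(-2·u) du ÷ ∫_{0}^{∞} u^4·e^(-2·u) du.
With ∫ u^4·e^(-2·u) du = -(u^4/2 + u^3 + 3·u^2/2 + 3·u/2 + 3/4)·e^(-2·u) + C, the region integral is 3/4 - 103·e^(-4)/4 and the full one is 3/4.
This evaluates to P = 0.3712.

P ≈ 0.371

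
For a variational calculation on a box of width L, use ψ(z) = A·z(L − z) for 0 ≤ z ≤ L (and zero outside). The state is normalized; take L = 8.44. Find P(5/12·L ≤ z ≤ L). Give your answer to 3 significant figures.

The probability is P = ∫ |ψ|² dz over [5/12·L, L].
Since A² = 1/(L^5/30), this is the region integral divided by the full normalization integral.
In terms of u = z/L (A² and the length scale cancel between numerator and denominator), P = [∫_{5/12}^{1} u^2·(1 - u)^2 du] / [∫_{0}^{1} u^2·(1 - u)^2 du].
An antiderivative of u^2·(1 - u)^2 is u^3·(6·u^2 - 15·u + 10)/30; evaluating from 5/12 to 1 gives ≈ 0.021779, while the full integral is 1/30.
The result is P = 0.6534.

P ≈ 0.653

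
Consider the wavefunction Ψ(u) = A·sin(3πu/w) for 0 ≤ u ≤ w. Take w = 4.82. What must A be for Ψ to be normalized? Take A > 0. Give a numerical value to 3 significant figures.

A ≈ 0.644

Require ∫ |Ψ|² du = 1 over the whole domain.
With Ψ = A·sin(3πu/w), the integral evaluates to A²·[w/2].
Setting this equal to 1 gives A² = 1/(w/2).
With w = 4.82: A² = 0.4149 and A = 0.6442.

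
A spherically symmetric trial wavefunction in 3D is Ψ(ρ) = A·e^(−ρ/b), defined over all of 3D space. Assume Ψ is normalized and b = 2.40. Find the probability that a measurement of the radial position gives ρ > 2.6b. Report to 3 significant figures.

P ≈ 0.109

P = ∫ |Ψ|² 4πρ² dρ over ρ > 2.6b.
A² is fixed by ∫₀^∞ 4πρ²|Ψ|² dρ = 1, i.e. A² = (π·b^3)^(−1).
Substituting u = ρ/b, A², 4π and the length scale all cancel in the ratio: P = ∫_{2.6}^{∞} u^2·e^(-2·u) du / ∫_{0}^{∞} u^2·e^(-2·u) du.
Using ∫ u^2·e^(-2·u) du = -(2·u^2 + 2·u + 1)·e^(-2·u)/4, the numerator is 493·e^(-26/5)/100 and the denominator is 1/4.
Taking the ratio yields P = 0.1088.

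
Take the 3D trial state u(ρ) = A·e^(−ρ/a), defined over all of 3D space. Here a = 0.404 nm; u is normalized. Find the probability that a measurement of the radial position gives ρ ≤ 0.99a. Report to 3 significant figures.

P ≈ 0.318

P = ∫ |u|² 4πρ² dρ over ρ ≤ 0.99a.
The full normalization integral is A²·[π·a^3] = 1, fixing A².
Let t = ρ/a; then A², 4π and the length scale all cancel, so P = ∫_{0}^{0.99} t^2·e^(-2·t) dt ÷ ∫_{0}^{∞} t^2·e^(-2·t) dt.
Using ∫ t^2·e^(-2·t) dt = -(2·t^2 + 2·t + 1)·e^(-2·t)/4, the numerator is ≈ 0.079478 and the denominator is 1/4.
The region integral divided by the full integral gives P = 0.3179.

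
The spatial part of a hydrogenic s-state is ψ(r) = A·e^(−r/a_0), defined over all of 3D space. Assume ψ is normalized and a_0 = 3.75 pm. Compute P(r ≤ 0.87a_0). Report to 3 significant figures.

P = ∫ |ψ|² 4πr² dr over r ≤ 0.87a_0.
The full normalization integral is A²·[π·a_0^3] = 1, fixing A².
In terms of u = r/a_0 (A², 4π and the length scale all cancel between numerator and denominator), P = [∫_{0}^{0.87} u^2·e^(-2·u) du] / [∫_{0}^{∞} u^2·e^(-2·u) du].
An antiderivative of u^2·e^(-2·u) is -(2·u^2 + 2·u + 1)·e^(-2·u)/4; evaluating from 0 to 0.87 gives ≈ 0.063343, while the full integral is 1/4.
The region integral divided by the full integral gives P = 0.2534.

P ≈ 0.253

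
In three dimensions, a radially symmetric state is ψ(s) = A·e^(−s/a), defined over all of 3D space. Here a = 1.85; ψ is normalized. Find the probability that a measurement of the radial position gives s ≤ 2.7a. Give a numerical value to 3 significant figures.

With dV = 4πs²ds, the probability is ∫|ψ|² dV over s ≤ 2.7a.
A² is fixed by ∫₀^∞ 4πs²|ψ|² ds = 1, i.e. A² = (π·a^3)^(−1).
Substituting u = s/a, A², 4π and the length scale all cancel in the ratio: P = ∫_{0}^{2.7} u^2·e^(-2·u) du / ∫_{0}^{∞} u^2·e^(-2·u) du.
Using ∫ u^2·e^(-2·u) du = -(2·u^2 + 2·u + 1)·e^(-2·u)/4, the numerator is 1/4 - 1049·e^(-27/5)/200 and the denominator is 1/4.
Taking the ratio yields P = 0.9052.

P ≈ 0.905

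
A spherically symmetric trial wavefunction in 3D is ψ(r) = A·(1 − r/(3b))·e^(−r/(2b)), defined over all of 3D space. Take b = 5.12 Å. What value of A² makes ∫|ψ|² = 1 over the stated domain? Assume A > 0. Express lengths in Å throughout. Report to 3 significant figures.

We need A² ∫|f|² 4πr² dr = 1, taking the integral from 0 to ∞.
(Spherical symmetry: dV = 4πr² dr.)
Carrying out the integral gives A² · 8·π·b^3/3.
Hence A² = 1/[8·π·b^3/3].
Substituting b = 5.12 gives A² = 0.0008893, so A = 0.02982.

A^2 ≈ 0.000889 Å^(-3)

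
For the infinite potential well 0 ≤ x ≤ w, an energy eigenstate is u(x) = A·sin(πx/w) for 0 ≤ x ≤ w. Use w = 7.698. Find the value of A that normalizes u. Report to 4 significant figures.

A ≈ 0.5097

We need A² ∫|f|² dx = 1, taking the integral from 0 to w.
With ∫₀^w sin²(nπx/w) dx = w/2, ∫|u|² dx = A²·(w/2).
Hence A² = 1/[w/2].
Substituting w = 7.698 gives A² = 0.25981, so A = 0.50971.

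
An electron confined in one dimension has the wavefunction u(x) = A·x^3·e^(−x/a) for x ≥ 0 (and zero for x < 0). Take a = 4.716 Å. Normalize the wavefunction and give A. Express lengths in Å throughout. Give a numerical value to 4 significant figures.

A ≈ 0.001851 Å^(-7/2)

Require ∫ |u|² dx = 1 over the whole domain.
Using ∫₀^∞ xⁿ e^(−αx) dx = n!/αⁿ⁺¹, carrying out the integral gives A² · 45·a^7/8.
Setting this equal to 1 gives A² = 1/(45·a^7/8).
Plugging in a = 4.716 yields A = 0.0018511.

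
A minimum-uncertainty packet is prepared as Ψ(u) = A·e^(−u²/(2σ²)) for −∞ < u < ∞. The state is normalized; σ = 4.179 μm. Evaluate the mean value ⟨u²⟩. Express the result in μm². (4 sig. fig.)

By definition ⟨u²⟩ = ∫ u^2 |Ψ(u)|² du.
With ∫_{−∞}^{∞} u^(2m) e^(−αu²) du = (2m−1)!!·√π / (2^m α^(m+1/2)), evaluating both integrals, ⟨u²⟩ = σ^2/2.
With σ = 4.179, ⟨u^2⟩ = 8.7320.

⟨u^2⟩ ≈ 8.732 μm^2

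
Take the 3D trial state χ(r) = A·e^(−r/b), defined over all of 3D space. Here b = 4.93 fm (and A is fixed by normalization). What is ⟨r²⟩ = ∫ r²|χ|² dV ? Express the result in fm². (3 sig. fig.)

The expectation value is the |χ|²-weighted average of r^2: ∫ r^2|χ|² 4πr² dr.
With ∫₀^∞ r^4 e^(−αr) dr = 4!/α^5, evaluating both integrals, ⟨r²⟩ = 3·b^2.
With b = 4.93, ⟨r^2⟩ = 72.91.

⟨r^2⟩ ≈ 72.9 fm^2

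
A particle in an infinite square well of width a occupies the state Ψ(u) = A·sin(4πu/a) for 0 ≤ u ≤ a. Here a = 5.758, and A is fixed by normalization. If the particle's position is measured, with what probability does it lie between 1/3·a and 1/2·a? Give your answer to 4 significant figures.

P = ∫_{1/3·a}^{1/2·a} |Ψ(u)|² du.
With A² fixed by ∫|Ψ|² = 1, i.e. A² = (a/2)^(−1), substitute and integrate.
Substituting t = u/a, A² and the length scale cancel in the ratio: P = ∫_{1/3}^{1/2} sin(4·π·t)^2 dt / ∫_{0}^{1} sin(4·π·t)^2 dt.
Using ∫ sin(4·π·t)^2 dt = t/2 - sin(4·π·t)·cos(4·π·t)/(8·π), the numerator is √(3)/(32·π) + 1/12 and the denominator is 1/2.
This works out to P = (√(3)/16 + π/6)/π.

P ≈ 0.2011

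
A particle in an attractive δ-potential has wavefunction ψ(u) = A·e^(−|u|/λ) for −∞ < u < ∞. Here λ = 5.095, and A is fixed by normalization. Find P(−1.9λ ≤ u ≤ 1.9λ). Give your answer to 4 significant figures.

|ψ|² is the probability density, so P = ∫_{−1.9λ}^{1.9λ} |ψ|² du.
The normalization integral ∫|ψ|²du over the whole domain equals λ·A², and A² cancels in the ratio.
Both integrals are even about u = 0, so only the u ≥ 0 halves are needed (the factors of 2 cancel). Let t = u/λ; then A² and the length scale cancel, so P = ∫_{0}^{1.9} e^(-2·t) dt ÷ ∫_{0}^{∞} e^(-2·t) dt.
An antiderivative of e^(-2·t) is -e^(-2·t)/2; evaluating from 0 to 1.9 gives 1/2 - e^(-19/5)/2, while the full integral is 1/2.
Taking the ratio, P = 0.97763.

P ≈ 0.9776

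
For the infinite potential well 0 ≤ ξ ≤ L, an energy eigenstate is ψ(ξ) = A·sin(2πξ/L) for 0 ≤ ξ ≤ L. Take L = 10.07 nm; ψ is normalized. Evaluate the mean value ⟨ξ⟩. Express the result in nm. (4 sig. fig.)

The expectation value is the |ψ|²-weighted average of ξ: ∫ ξ|ψ|² dξ.
Using sin²θ = (1 − cos 2θ)/2, since the A² factors cancel between numerator and denominator, ⟨ξ⟩ = L/2.
With L = 10.07, ⟨ξ⟩ = 5.0350.

⟨ξ⟩ ≈ 5.035 nm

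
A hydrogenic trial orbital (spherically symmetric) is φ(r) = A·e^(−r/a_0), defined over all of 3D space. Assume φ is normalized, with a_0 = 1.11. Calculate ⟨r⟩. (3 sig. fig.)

By definition ⟨r⟩ = ∫ r |φ(r)|² 4πr² dr.
With ∫₀^∞ r^3 e^(−αr) dr = 3!/α^4, the ratio of the moment integral to the normalization integral gives ⟨r⟩ = 3·a_0/2.
Putting a_0 = 1.11 gives 1.665.

⟨r⟩ ≈ 1.67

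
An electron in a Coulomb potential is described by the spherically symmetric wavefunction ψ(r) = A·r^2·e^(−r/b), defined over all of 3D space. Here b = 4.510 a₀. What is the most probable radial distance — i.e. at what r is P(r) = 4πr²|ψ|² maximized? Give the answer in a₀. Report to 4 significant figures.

Set d/dr [P(r) = 4πr²|ψ|²] = 0 and solve for r > 0.
This gives r = 3·b.
With b = 4.510, the most probable radial distance is 13.530 a₀.

r ≈ 13.53 a₀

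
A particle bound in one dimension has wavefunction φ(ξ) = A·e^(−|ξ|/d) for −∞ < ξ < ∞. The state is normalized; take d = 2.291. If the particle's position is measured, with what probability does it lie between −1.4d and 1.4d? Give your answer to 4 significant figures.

P ≈ 0.9392

The probability is P = ∫ |φ|² dξ over [−1.4d, 1.4d].
The normalization integral ∫|φ|²dξ over the whole domain equals d·A², and A² cancels in the ratio.
Both integrals are even about ξ = 0, so only the ξ ≥ 0 halves are needed (the factors of 2 cancel). Substituting u = ξ/d, A² and the length scale cancel in the ratio: P = ∫_{0}^{1.4} e^(-2·u) du / ∫_{0}^{∞} e^(-2·u) du.
Using ∫ e^(-2·u) du = -e^(-2·u)/2, the numerator is 1/2 - e^(-14/5)/2 and the denominator is 1/2.
Taking the ratio, P = 0.93919.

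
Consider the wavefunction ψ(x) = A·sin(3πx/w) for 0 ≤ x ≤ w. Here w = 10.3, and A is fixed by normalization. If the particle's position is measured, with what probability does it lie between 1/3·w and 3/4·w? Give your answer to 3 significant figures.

The probability is P = ∫ |ψ|² dx over [1/3·w, 3/4·w].
Since A² = 1/(w/2), this is the region integral divided by the full normalization integral.
In terms of u = x/w (A² and the length scale cancel between numerator and denominator), P = [∫_{1/3}^{3/4} sin(3·π·u)^2 du] / [∫_{0}^{1} sin(3·π·u)^2 du].
An antiderivative of sin(3·π·u)^2 is u/2 - sin(6·π·u)/(12·π); evaluating from 1/3 to 3/4 gives 5/24 - 1/(12·π), while the full integral is 1/2.
This works out to P = (-2 + 5·π)/(12·π).

P ≈ 0.364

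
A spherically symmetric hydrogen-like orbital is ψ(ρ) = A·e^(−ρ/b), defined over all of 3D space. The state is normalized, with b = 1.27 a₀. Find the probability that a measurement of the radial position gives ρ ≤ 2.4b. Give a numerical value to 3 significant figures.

Integrate the radial probability density 4πρ²|ψ|² over ρ ≤ 2.4b.
The full normalization integral is A²·[π·b^3] = 1, fixing A².
Let u = ρ/b; then A², 4π and the length scale all cancel, so P = ∫_{0}^{2.4} u^2·e^(-2·u) du ÷ ∫_{0}^{∞} u^2·e^(-2·u) du.
Using ∫ u^2·e^(-2·u) du = -(2·u^2 + 2·u + 1)·e^(-2·u)/4, the numerator is 1/4 - 433·e^(-24/5)/100 and the denominator is 1/4.
This evaluates to P = 0.8575.

P ≈ 0.857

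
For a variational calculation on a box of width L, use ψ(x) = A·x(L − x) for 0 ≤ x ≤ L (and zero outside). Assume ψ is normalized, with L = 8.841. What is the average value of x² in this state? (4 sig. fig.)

⟨x²⟩ = ∫ x^2 |ψ|² dx over the full domain.
Expanding the polynomial and integrating term by term, since the A² factors cancel between numerator and denominator, ⟨x²⟩ = 2·L^2/7.
With L = 8.841, ⟨x^2⟩ = 22.332.

⟨x^2⟩ ≈ 22.33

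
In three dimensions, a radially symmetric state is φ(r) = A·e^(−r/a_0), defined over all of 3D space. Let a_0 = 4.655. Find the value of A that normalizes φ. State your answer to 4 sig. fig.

A ≈ 0.05618

Normalization requires ∫|φ|² 4πr² dr = 1, integrated from 0 to ∞.
In 3D with spherical symmetry the volume element is 4πr² dr.
The integral (without the A² prefactor) comes out to π·a_0^3.
Substituting a_0 = 4.655 gives A² = 0.0031557, so A = 0.056175.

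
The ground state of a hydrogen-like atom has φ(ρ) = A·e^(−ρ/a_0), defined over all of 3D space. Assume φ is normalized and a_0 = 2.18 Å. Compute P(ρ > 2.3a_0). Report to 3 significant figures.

With dV = 4πρ²dρ, the probability is ∫|φ|² dV over ρ > 2.3a_0.
Normalization gives A² = 1/(π·a_0^3).
Substituting u = ρ/a_0, A², 4π and the length scale all cancel in the ratio: P = ∫_{2.3}^{∞} u^2·e^(-2·u) du / ∫_{0}^{∞} u^2·e^(-2·u) du.
Using ∫ u^2·e^(-2·u) du = -(2·u^2 + 2·u + 1)·e^(-2·u)/4, the numerator is 809·e^(-23/5)/200 and the denominator is 1/4.
Taking the ratio yields P = 0.1626.

P ≈ 0.163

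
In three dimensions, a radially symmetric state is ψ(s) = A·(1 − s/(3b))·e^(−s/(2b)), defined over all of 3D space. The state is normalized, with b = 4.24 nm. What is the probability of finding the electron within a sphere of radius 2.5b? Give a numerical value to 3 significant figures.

Integrate the radial probability density 4πs²|ψ|² over s ≤ 2.5b.
Normalization gives A² = 1/(8·π·b^3/3).
Let u = s/b; then A², 4π and the length scale all cancel, so P = ∫_{0}^{2.5} u^2·(1 - u/3)^2·e^(-u) du ÷ ∫_{0}^{∞} u^2·(1 - u/3)^2·e^(-u) du.
Using ∫ u^2·(1 - u/3)^2·e^(-u) du = (-u^4 + 2·u^3 - 3·u^2 - 6·u - 6)·e^(-u)/9, the numerator is 2/3 - 761·e^(-5/2)/144 and the denominator is 2/3.
This evaluates to P = 0.3493.

P ≈ 0.349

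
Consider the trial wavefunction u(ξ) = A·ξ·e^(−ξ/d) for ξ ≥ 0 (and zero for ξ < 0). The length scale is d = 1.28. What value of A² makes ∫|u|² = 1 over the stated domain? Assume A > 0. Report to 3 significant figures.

Normalization requires ∫|u|² dξ = 1, integrated from 0 to ∞.
Recall ∫₀^∞ ξ^m e^(−ξ/β) dξ = m!·β^(m+1), carrying out the integral gives A² · d^3/4.
Setting this equal to 1 gives A² = 1/(d^3/4).
With d = 1.28: A² = 1.907 and A = 1.381.

A^2 ≈ 1.91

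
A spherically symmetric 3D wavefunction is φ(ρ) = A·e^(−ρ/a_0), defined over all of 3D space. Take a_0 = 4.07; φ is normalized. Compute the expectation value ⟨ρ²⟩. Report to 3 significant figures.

⟨ρ^2⟩ ≈ 49.7

By definition ⟨ρ²⟩ = ∫ ρ^2 |φ(ρ)|² 4πρ² dρ.
Recall ∫₀^∞ ρ^m e^(−ρ/β) dρ = m!·β^(m+1), the ratio of the moment integral to the normalization integral gives ⟨ρ²⟩ = 3·a_0^2.
With a_0 = 4.07, ⟨ρ^2⟩ = 49.69.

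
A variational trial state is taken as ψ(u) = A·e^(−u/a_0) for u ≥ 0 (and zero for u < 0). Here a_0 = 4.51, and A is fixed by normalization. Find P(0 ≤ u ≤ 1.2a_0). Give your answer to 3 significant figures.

|ψ|² is the probability density, so P = ∫_{0}^{1.2a_0} |ψ|² du.
With A² fixed by ∫|ψ|² = 1, i.e. A² = (a_0/2)^(−1), substitute and integrate.
In terms of t = u/a_0 (A² and the length scale cancel between numerator and denominator), P = [∫_{0}^{1.2} e^(-2·t) dt] / [∫_{0}^{∞} e^(-2·t) dt].
Using ∫ e^(-2·t) dt = -e^(-2·t)/2, the numerator is 1/2 - e^(-12/5)/2 and the denominator is 1/2.
Evaluating gives P = 0.9093.

P ≈ 0.909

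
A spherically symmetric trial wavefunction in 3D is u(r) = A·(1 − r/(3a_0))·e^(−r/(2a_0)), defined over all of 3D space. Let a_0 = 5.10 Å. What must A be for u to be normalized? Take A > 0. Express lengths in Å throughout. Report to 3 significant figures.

A ≈ 0.0300 Å^(-3/2)

Normalization requires ∫|u|² 4πr² dr = 1, integrated from 0 to ∞.
In 3D with spherical symmetry the volume element is 4πr² dr.
With ∫₀^∞ r^4 e^(−αr) dr = 4!/α^5, ∫|u|² 4πr² dr = A²·(8·π·a_0^3/3).
So A² = (8·π·a_0^3/3)^(−1).
Substituting a_0 = 5.10 gives A² = 0.0008999, so A = 0.03000.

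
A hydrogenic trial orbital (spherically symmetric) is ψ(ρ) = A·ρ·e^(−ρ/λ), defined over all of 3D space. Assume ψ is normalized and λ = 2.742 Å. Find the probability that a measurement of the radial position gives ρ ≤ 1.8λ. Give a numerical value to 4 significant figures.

Integrate the radial probability density 4πρ²|ψ|² over ρ ≤ 1.8λ.
A² is fixed by ∫₀^∞ 4πρ²|ψ|² dρ = 1, i.e. A² = (3·π·λ^5)^(−1).
Let u = ρ/λ; then A², 4π and the length scale all cancel, so P = ∫_{0}^{1.8} u^4·e^(-2·u) du ÷ ∫_{0}^{∞} u^4·e^(-2·u) du.
An antiderivative of u^4·e^(-2·u) is -(u^4/2 + u^3 + 3·u^2/2 + 3·u/2 + 3/4)·e^(-2·u); evaluating from 0 to 1.8 gives ≈ 0.220171, while the full integral is 3/4.
The region integral divided by the full integral gives P = 0.29356.

P ≈ 0.2936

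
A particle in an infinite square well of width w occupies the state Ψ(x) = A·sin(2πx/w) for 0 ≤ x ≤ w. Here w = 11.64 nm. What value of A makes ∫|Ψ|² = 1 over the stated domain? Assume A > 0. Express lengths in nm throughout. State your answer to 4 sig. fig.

Require ∫ |Ψ|² dx = 1 over the whole domain.
Using sin²θ = (1 − cos 2θ)/2, ∫|Ψ|² dx = A²·(w/2).
Hence A² = 1/[w/2].
With w = 11.64: A² = 0.17182 and A = 0.41451.

A ≈ 0.4145 nm^(-1/2)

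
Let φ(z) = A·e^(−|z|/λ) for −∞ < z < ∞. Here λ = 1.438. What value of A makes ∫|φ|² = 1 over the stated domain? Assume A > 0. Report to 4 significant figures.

We need A² ∫|f|² dz = 1, taking the integral from −∞ to ∞.
With φ = A·e^(−|z|/λ), the integral evaluates to A²·[λ].
With λ = 1.438: A² = 0.69541 and A = 0.83391.

A ≈ 0.8339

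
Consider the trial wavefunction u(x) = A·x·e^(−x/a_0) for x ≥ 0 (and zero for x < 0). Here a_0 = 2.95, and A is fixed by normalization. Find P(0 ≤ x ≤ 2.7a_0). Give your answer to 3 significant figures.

|u|² is the probability density, so P = ∫_{0}^{2.7a_0} |u|² dx.
Since A² = 1/(a_0^3/4), this is the region integral divided by the full normalization integral.
In terms of t = x/a_0 (A² and the length scale cancel between numerator and denominator), P = [∫_{0}^{2.7} t^2·e^(-2·t) dt] / [∫_{0}^{∞} t^2·e^(-2·t) dt].
Using ∫ t^2·e^(-2·t) dt = -(2·t^2 + 2·t + 1)·e^(-2·t)/4, the numerator is 1/4 - 1049·e^(-27/5)/200 and the denominator is 1/4.
Taking the ratio, P = 0.9052.

P ≈ 0.905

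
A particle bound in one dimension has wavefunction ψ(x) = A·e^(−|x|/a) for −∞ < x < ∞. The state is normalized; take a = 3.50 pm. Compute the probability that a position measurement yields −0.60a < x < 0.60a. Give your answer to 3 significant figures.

The probability is P = ∫ |ψ|² dx over [−0.60a, 0.60a].
The normalization integral ∫|ψ|²dx over the whole domain equals a·A², and A² cancels in the ratio.
Both integrals are even about x = 0, so only the x ≥ 0 halves are needed (the factors of 2 cancel). In terms of u = x/a (A² and the length scale cancel between numerator and denominator), P = [∫_{0}^{0.60} e^(-2·u) du] / [∫_{0}^{∞} e^(-2·u) du].
With ∫ e^(-2·u) du = -e^(-2·u)/2 + C, the region integral is 1/2 - e^(-6/5)/2 and the full one is 1/2.
Evaluating gives P = 0.6988.

P ≈ 0.699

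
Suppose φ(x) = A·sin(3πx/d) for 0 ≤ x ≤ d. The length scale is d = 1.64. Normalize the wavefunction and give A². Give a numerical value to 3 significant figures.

A^2 ≈ 1.22

We need A² ∫|f|² dx = 1, taking the integral from 0 to d.
With ∫₀^d sin²(nπx/d) dx = d/2, carrying out the integral gives A² · d/2.
Hence A² = 1/[d/2].
Substituting d = 1.64 gives A² = 1.220, so A = 1.104.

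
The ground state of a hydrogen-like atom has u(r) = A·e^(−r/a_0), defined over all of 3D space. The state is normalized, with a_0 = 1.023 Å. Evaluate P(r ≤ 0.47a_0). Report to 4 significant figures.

P ≈ 0.06960

P = ∫ |u|² 4πr² dr over r ≤ 0.47a_0.
Normalization gives A² = 1/(π·a_0^3).
Let t = r/a_0; then A², 4π and the length scale all cancel, so P = ∫_{0}^{0.47} t^2·e^(-2·t) dt ÷ ∫_{0}^{∞} t^2·e^(-2·t) dt.
An antiderivative of t^2·e^(-2·t) is -(2·t^2 + 2·t + 1)·e^(-2·t)/4; evaluating from 0 to 0.47 gives ≈ 0.0174007, while the full integral is 1/4.
The region integral divided by the full integral gives P = 0.069603.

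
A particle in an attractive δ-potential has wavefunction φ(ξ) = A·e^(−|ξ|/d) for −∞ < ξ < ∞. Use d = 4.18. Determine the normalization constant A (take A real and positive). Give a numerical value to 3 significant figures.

We need A² ∫|f|² dξ = 1, taking the integral from −∞ to ∞.
∫|φ|² dξ = A²·(d).
So A² = (d)^(−1).
Plugging in d = 4.18 yields A = 0.4891.

A ≈ 0.489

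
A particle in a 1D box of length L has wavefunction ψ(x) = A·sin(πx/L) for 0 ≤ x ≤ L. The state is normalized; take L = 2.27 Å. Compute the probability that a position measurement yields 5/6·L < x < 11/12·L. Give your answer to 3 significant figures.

|ψ|² is the probability density, so P = ∫_{5/6·L}^{11/12·L} |ψ|² dx.
With A² fixed by ∫|ψ|² = 1, i.e. A² = (L/2)^(−1), substitute and integrate.
In terms of u = x/L (A² and the length scale cancel between numerator and denominator), P = [∫_{5/6}^{11/12} sin(π·u)^2 du] / [∫_{0}^{1} sin(π·u)^2 du].
Using ∫ sin(π·u)^2 du = u/2 - sin(2·π·u)/(4·π), the numerator is -√(3)/(8·π) + 1/(8·π) + 1/24 and the denominator is 1/2.
Taking the ratio, P = (-3·√(3) + 3 + π)/(12·π).

P ≈ 0.0251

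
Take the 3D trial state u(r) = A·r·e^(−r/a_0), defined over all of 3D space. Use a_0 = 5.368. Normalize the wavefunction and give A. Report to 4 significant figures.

A ≈ 0.004879

Normalization requires ∫|u|² 4πr² dr = 1, integrated from 0 to ∞.
(Spherical symmetry: dV = 4πr² dr.)
With u = A·r·e^(−r/a_0), the integral evaluates to A²·[3·π·a_0^5].
Setting this equal to 1 gives A² = 1/(3·π·a_0^5).
With a_0 = 5.368: A² = 0.000023805 and A = 0.0048790.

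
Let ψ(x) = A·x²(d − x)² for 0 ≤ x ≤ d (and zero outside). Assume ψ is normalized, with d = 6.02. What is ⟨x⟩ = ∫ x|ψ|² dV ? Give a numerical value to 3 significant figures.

⟨x⟩ ≈ 3.01

⟨x⟩ = ∫ x |ψ|² dx over the full domain.
Expanding the polynomial and integrating term by term, since the A² factors cancel between numerator and denominator, ⟨x⟩ = d/2.
Putting d = 6.02 gives 3.010.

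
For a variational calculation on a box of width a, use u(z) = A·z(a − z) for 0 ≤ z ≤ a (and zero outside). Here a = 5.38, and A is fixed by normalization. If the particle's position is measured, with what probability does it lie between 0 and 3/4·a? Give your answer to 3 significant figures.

P ≈ 0.896

The probability is P = ∫ |u|² dz over [0, 3/4·a].
The normalization integral ∫|u|²dz over the whole domain equals a^5/30·A², and A² cancels in the ratio.
In terms of t = z/a (A² and the length scale cancel between numerator and denominator), P = [∫_{0}^{3/4} t^2·(1 - t)^2 dt] / [∫_{0}^{1} t^2·(1 - t)^2 dt].
An antiderivative of t^2·(1 - t)^2 is t^3·(6·t^2 - 15·t + 10)/30; evaluating from 0 to 3/4 gives 153/5120, while the full integral is 1/30.
Taking the ratio, P = 459/512.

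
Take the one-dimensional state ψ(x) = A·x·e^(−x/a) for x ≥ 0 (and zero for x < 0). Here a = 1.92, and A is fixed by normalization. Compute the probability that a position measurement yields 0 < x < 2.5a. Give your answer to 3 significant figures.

The probability is P = ∫ |ψ|² dx over [0, 2.5a].
Since A² = 1/(a^3/4), this is the region integral divided by the full normalization integral.
In terms of u = x/a (A² and the length scale cancel between numerator and denominator), P = [∫_{0}^{2.5} u^2·e^(-2·u) du] / [∫_{0}^{∞} u^2·e^(-2·u) du].
Using ∫ u^2·e^(-2·u) du = -(2·u^2 + 2·u + 1)·e^(-2·u)/4, the numerator is 1/4 - 37·e^(-5)/8 and the denominator is 1/4.
The result is P = 0.8753.

P ≈ 0.875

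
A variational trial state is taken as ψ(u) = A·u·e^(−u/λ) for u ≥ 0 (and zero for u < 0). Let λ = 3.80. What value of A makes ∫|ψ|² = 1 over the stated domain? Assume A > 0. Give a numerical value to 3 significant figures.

The normalization condition is ∫|ψ|² du = 1 from 0 to ∞.
∫|ψ|² du = A²·(λ^3/4).
So A² = (λ^3/4)^(−1).
Plugging in λ = 3.80 yields A = 0.2700.

A ≈ 0.270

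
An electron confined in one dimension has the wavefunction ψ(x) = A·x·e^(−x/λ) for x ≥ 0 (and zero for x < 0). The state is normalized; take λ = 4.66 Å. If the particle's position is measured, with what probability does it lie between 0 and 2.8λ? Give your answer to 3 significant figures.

The probability is P = ∫ |ψ|² dx over [0, 2.8λ].
Since A² = 1/(λ^3/4), this is the region integral divided by the full normalization integral.
Substituting u = x/λ, A² and the length scale cancel in the ratio: P = ∫_{0}^{2.8} u^2·e^(-2·u) du / ∫_{0}^{∞} u^2·e^(-2·u) du.
An antiderivative of u^2·e^(-2·u) is -(2·u^2 + 2·u + 1)·e^(-2·u)/4; evaluating from 0 to 2.8 gives 1/4 - 557·e^(-28/5)/100, while the full integral is 1/4.
The result is P = 0.9176.

P ≈ 0.918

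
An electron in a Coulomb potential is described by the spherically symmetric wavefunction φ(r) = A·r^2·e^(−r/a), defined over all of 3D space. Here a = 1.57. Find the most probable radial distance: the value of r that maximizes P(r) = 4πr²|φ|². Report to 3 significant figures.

Set d/dr [P(r) = 4πr²|φ|²] = 0 and solve for r > 0.
This gives r = 3·a.
With a = 1.57, the most probable radial distance is 4.710.

r ≈ 4.71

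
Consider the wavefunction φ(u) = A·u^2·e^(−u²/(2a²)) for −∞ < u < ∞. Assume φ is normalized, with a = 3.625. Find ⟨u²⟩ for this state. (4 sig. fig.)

By definition ⟨u²⟩ = ∫ u^2 |φ(u)|² du.
With ∫_{−∞}^{∞} u^(2m) e^(−αu²) du = (2m−1)!!·√π / (2^m α^(m+1/2)), since the A² factors cancel between numerator and denominator, ⟨u²⟩ = 5·a^2/2.
Putting a = 3.625 gives 32.852.

⟨u^2⟩ ≈ 32.85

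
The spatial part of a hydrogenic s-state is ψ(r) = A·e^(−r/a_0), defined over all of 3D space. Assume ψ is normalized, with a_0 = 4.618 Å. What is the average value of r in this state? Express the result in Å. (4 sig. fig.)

⟨r⟩ ≈ 6.927 Å

By definition ⟨r⟩ = ∫ r |ψ(r)|² 4πr² dr.
With ∫₀^∞ r^3 e^(−αr) dr = 3!/α^4, evaluating both integrals, ⟨r⟩ = 3·a_0/2.
With a_0 = 4.618, ⟨r⟩ = 6.9270.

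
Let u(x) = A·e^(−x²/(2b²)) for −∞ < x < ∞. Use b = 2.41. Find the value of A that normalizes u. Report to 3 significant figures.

Normalization requires ∫|u|² dx = 1, integrated from −∞ to ∞.
Using the Gaussian integral ∫_{−∞}^{∞} e^(−αx²) dx = √(π/α), with u = A·e^(−x²/(2b²)), the integral evaluates to A²·[√(π)·b].
So A² = (√(π)·b)^(−1).
Plugging in b = 2.41 yields A = 0.4838.

A ≈ 0.484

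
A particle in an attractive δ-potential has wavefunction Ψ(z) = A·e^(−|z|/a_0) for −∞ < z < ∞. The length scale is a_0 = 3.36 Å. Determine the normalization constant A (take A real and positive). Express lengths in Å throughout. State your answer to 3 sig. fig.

We need A² ∫|f|² dz = 1, taking the integral from −∞ to ∞.
With ∫₀^∞ z^0 e^(−αz) dz = 0!/α^1, carrying out the integral gives A² · a_0.
With a_0 = 3.36: A² = 0.2976 and A = 0.5455.

A ≈ 0.546 Å^(-1/2)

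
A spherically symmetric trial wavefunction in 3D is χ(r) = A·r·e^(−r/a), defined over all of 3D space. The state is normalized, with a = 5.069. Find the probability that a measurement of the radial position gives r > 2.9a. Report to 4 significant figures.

With dV = 4πr²dr, the probability is ∫|χ|² dV over r > 2.9a.
Normalization gives A² = 1/(3·π·a^5).
In terms of u = r/a (A², 4π and the length scale all cancel between numerator and denominator), P = [∫_{2.9}^{∞} u^4·e^(-2·u) du] / [∫_{0}^{∞} u^4·e^(-2·u) du].
An antiderivative of u^4·e^(-2·u) is -(u^4/2 + u^3 + 3·u^2/2 + 3·u/2 + 3/4)·e^(-2·u); evaluating from 2.9 to ∞ gives ≈ 0.234539, while the full integral is 3/4.
Taking the ratio yields P = 0.31272.

P ≈ 0.3127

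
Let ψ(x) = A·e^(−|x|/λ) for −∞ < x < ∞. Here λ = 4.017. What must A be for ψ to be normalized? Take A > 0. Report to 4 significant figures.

A ≈ 0.4989

Normalization requires ∫|ψ|² dx = 1, integrated from −∞ to ∞.
With ∫₀^∞ x^0 e^(−αx) dx = 0!/α^1, ∫|ψ|² dx = A²·(λ).
Hence A² = 1/[λ].
With λ = 4.017: A² = 0.24894 and A = 0.49894.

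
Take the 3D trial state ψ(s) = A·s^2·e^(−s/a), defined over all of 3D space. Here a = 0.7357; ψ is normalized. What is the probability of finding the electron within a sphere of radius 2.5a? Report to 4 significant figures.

P ≈ 0.2378

With dV = 4πs²ds, the probability is ∫|ψ|² dV over s ≤ 2.5a.
Normalization gives A² = 1/(45·π·a^7/2).
In terms of u = s/a (A², 4π and the length scale all cancel between numerator and denominator), P = [∫_{0}^{2.5} u^6·e^(-2·u) du] / [∫_{0}^{∞} u^6·e^(-2·u) du].
Using ∫ u^6·e^(-2·u) du = -(4·u^6 + 12·u^5 + 30·u^4 + 60·u^3 + 90·u^2 + 90·u + 45)·e^(-2·u)/8, the numerator is ≈ 1.33772 and the denominator is 45/8.
Taking the ratio yields P = 0.23782.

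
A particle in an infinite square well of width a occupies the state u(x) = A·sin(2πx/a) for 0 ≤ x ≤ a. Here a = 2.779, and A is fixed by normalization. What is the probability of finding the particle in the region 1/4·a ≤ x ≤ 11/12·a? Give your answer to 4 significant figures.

P ≈ 0.7356

The probability is P = ∫ |u|² dx over [1/4·a, 11/12·a].
Since A² = 1/(a/2), this is the region integral divided by the full normalization integral.
Substituting t = x/a, A² and the length scale cancel in the ratio: P = ∫_{1/4}^{11/12} sin(2·π·t)^2 dt / ∫_{0}^{1} sin(2·π·t)^2 dt.
Using ∫ sin(2·π·t)^2 dt = t/2 - sin(4·π·t)/(8·π), the numerator is √(3)/(16·π) + 1/3 and the denominator is 1/2.
Taking the ratio, P = √(3)/(8·π) + 2/3.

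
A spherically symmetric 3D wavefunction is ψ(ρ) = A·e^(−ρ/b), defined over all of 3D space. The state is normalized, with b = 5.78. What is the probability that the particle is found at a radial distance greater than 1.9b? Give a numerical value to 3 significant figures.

Integrate the radial probability density 4πρ²|ψ|² over ρ > 1.9b.
The full normalization integral is A²·[π·b^3] = 1, fixing A².
Substituting u = ρ/b, A², 4π and the length scale all cancel in the ratio: P = ∫_{1.9}^{∞} u^2·e^(-2·u) du / ∫_{0}^{∞} u^2·e^(-2·u) du.
With ∫ u^2·e^(-2·u) du = -(2·u^2 + 2·u + 1)·e^(-2·u)/4 + C, the region integral is 601·e^(-19/5)/200 and the full one is 1/4.
This evaluates to P = 0.2689.

P ≈ 0.269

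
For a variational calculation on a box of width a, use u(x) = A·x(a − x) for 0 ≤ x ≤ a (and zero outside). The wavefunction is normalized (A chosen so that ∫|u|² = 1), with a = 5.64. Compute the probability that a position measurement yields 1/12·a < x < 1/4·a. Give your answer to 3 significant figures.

P ≈ 0.0984

P = ∫_{1/12·a}^{1/4·a} |u(x)|² dx.
Since A² = 1/(a^5/30), this is the region integral divided by the full normalization integral.
Substituting t = x/a, A² and the length scale cancel in the ratio: P = ∫_{1/12}^{1/4} t^2·(1 - t)^2 dt / ∫_{0}^{1} t^2·(1 - t)^2 dt.
Using ∫ t^2·(1 - t)^2 dt = t^3·(6·t^2 - 15·t + 10)/30, the numerator is ≈ 0.0032809 and the denominator is 1/30.
This works out to P = 0.09843.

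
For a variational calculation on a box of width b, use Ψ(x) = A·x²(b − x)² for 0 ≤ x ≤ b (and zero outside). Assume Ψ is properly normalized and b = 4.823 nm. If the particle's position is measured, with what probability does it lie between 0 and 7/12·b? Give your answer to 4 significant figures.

P ≈ 0.6977

The probability is P = ∫ |Ψ|² dx over [0, 7/12·b].
Since A² = 1/(b^9/630), this is the region integral divided by the full normalization integral.
Let u = x/b; then A² and the length scale cancel, so P = ∫_{0}^{7/12} u^4·(1 - u)^4 du ÷ ∫_{0}^{1} u^4·(1 - u)^4 du.
Using ∫ u^4·(1 - u)^4 du = u^5·(70·u^4 - 315·u^3 + 540·u^2 - 420·u + 126)/630, the numerator is ≈ 0.00110741 and the denominator is 1/630.
This works out to P = 0.69767.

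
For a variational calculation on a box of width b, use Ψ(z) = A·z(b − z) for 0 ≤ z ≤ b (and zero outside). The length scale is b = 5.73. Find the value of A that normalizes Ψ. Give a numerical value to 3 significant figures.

A ≈ 0.0697

The normalization condition is ∫|Ψ|² dz = 1 from 0 to b.
Expanding the polynomial and integrating term by term, carrying out the integral gives A² · b^5/30.
Plugging in b = 5.73 yields A = 0.06969.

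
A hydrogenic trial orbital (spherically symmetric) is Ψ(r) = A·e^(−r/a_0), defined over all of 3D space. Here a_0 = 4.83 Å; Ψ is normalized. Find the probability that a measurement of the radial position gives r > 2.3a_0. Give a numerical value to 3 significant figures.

P ≈ 0.163

Integrate the radial probability density 4πr²|Ψ|² over r > 2.3a_0.
The full normalization integral is A²·[π·a_0^3] = 1, fixing A².
Let u = r/a_0; then A², 4π and the length scale all cancel, so P = ∫_{2.3}^{∞} u^2·e^(-2·u) du ÷ ∫_{0}^{∞} u^2·e^(-2·u) du.
With ∫ u^2·e^(-2·u) du = -(2·u^2 + 2·u + 1)·e^(-2·u)/4 + C, the region integral is 809·e^(-23/5)/200 and the full one is 1/4.
This evaluates to P = 0.1626.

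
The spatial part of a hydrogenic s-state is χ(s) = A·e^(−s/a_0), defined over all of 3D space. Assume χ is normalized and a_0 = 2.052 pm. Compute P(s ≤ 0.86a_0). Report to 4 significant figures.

P ≈ 0.2481

P = ∫ |χ|² 4πs² ds over s ≤ 0.86a_0.
A² is fixed by ∫₀^∞ 4πs²|χ|² ds = 1, i.e. A² = (π·a_0^3)^(−1).
Let u = s/a_0; then A², 4π and the length scale all cancel, so P = ∫_{0}^{0.86} u^2·e^(-2·u) du ÷ ∫_{0}^{∞} u^2·e^(-2·u) du.
An antiderivative of u^2·e^(-2·u) is -(2·u^2 + 2·u + 1)·e^(-2·u)/4; evaluating from 0 to 0.86 gives 1/4 - 5249·e^(-43/25)/5000, while the full integral is 1/4.
The region integral divided by the full integral gives P = 0.24807.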